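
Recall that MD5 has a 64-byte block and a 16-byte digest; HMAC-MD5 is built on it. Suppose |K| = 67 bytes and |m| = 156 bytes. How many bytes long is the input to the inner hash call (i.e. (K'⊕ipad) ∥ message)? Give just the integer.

220

Key is 67 > 64 bytes, so it is hashed to 16 bytes then zero-padded to 64: |K'| = 64.
Inner input = (K'⊕ipad) ∥ m → 64 + 156 = 220 bytes.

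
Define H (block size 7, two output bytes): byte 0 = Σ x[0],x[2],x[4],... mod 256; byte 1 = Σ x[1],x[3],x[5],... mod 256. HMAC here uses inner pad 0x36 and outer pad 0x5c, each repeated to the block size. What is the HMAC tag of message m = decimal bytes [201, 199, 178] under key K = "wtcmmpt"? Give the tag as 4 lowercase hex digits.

217f

Key "wtcmmpt" = 77 74 63 6d 6d 70 74 is exactly B = 7 bytes: K' = 77 74 63 6d 6d 70 74.
K' ⊕ ipad = 41 42 55 5b 5b 46 42.  K' ⊕ opad = 2b 28 3f 31 31 2c 28.
Inner input = (K'⊕ipad) ∥ m = 41 42 55 5b 5b 46 42 ∥ c9 c7 b2.
Inner hash: even-index sum = 506 mod 256 = 250; odd-index sum = 606 mod 256 = 94 → fa 5e.
Outer input = (K'⊕opad) ∥ inner = 2b 28 3f 31 31 2c 28 ∥ fa 5e.
Outer hash (tag): even-index sum = 289 mod 256 = 33; odd-index sum = 383 mod 256 = 127 → 21 7f.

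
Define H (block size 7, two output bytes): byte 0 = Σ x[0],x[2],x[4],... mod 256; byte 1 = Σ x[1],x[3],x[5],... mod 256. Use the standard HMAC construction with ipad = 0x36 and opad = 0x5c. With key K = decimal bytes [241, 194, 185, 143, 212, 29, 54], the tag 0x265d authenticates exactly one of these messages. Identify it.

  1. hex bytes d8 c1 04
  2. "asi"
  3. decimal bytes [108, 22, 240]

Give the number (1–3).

Key decimal bytes [241, 194, 185, 143, 212, 29, 54] = f1 c2 b9 8f d4 1d 36 is exactly B = 7 bytes: K' = f1 c2 b9 8f d4 1d 36.
K' ⊕ ipad = c7 f4 8f b9 e2 2b 00; K' ⊕ opad = ad 9e e5 d3 88 41 6a.
m1: inner = H(c7 f4 8f b9 e2 2b 00 d8 c1 04) = f9 b4; tag = H(ad 9e e5 d3 88 41 6a f9 b4) = 38ab
m2: inner = H(c7 f4 8f b9 e2 2b 00 61 73 69) = ab a2; tag = H(ad 9e e5 d3 88 41 6a ab a2) = 265d ← matches
m3: inner = H(c7 f4 8f b9 e2 2b 00 6c 16 f0) = 4e 34; tag = H(ad 9e e5 d3 88 41 6a 4e 34) = b800

2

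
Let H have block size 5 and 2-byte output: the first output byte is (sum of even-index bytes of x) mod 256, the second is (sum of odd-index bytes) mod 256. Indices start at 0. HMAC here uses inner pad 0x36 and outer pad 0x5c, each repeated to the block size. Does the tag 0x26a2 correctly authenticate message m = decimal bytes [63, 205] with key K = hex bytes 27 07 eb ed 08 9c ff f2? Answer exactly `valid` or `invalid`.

valid

Key hex bytes 27 07 eb ed 08 9c ff f2 is 8 bytes > B = 5, so hash it first: H(key) = 19 82, then zero-pad to 5 bytes: K' = 19 82 00 00 00.
K' ⊕ ipad = 2f b4 36 36 36; K' ⊕ opad = 45 de 5c 5c 5c.
Inner hash: even-index sum = 360 mod 256 = 104; odd-index sum = 297 mod 256 = 41 → 68 29.
Outer hash (recomputed tag): even-index sum = 294 mod 256 = 38; odd-index sum = 418 mod 256 = 162 → 26 a2.
Recomputed tag = 26a2; claimed = 26a2 → match.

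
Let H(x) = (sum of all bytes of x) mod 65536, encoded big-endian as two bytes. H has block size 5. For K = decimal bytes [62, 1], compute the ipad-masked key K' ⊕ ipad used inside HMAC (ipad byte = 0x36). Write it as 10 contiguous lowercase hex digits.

Key decimal bytes [62, 1] = 3e 01 is 2 bytes ≤ B = 5; zero-pad to 5 bytes: K' = 3e 01 00 00 00.
XOR each byte with 0x36: 3e⊕36=08, 01⊕36=37, 00⊕36=36, 00⊕36=36, 00⊕36=36.

0837363636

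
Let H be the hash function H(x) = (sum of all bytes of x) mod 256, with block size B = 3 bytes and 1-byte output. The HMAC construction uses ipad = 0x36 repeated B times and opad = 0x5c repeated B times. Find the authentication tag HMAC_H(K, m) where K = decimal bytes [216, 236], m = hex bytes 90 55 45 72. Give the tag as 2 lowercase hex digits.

Key decimal bytes [216, 236] = d8 ec is 2 bytes ≤ B = 3; zero-pad to 3 bytes: K' = d8 ec 00.
K' ⊕ ipad = ee da 36.  K' ⊕ opad = 84 b0 5c.
Inner input = (K'⊕ipad) ∥ m = ee da 36 ∥ 90 55 45 72.
Inner hash: sum = 238+218+54+144+85+69+114 = 922; mod 256 = 154 → 9a.
Outer input = (K'⊕opad) ∥ inner = 84 b0 5c ∥ 9a.
Outer hash (tag): sum = 132+176+92+154 = 554; mod 256 = 42 → 2a.

2a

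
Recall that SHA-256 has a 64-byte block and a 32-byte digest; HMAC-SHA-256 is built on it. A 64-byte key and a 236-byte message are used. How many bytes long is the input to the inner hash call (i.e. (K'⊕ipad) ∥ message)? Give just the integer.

300

Key is 64 ≤ 64 bytes, zero-padded: |K'| = 64.
Inner input = (K'⊕ipad) ∥ m → 64 + 236 = 300 bytes.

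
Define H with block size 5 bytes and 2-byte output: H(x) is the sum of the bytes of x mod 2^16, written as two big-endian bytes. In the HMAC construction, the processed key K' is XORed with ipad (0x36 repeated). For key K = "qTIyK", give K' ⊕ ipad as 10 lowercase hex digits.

Key "qTIyK" = 71 54 49 79 4b is exactly B = 5 bytes: K' = 71 54 49 79 4b.
XOR each byte with 0x36: 71⊕36=47, 54⊕36=62, 49⊕36=7f, 79⊕36=4f, 4b⊕36=7d.

47627f4f7d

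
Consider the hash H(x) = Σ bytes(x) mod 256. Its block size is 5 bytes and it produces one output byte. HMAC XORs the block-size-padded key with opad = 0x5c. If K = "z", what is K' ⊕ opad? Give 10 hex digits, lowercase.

265c5c5c5c

Key "z" = 7a is 1 byte ≤ B = 5; zero-pad to 5 bytes: K' = 7a 00 00 00 00.
XOR each byte with 0x5c: 7a⊕5c=26, 00⊕5c=5c, 00⊕5c=5c, 00⊕5c=5c, 00⊕5c=5c.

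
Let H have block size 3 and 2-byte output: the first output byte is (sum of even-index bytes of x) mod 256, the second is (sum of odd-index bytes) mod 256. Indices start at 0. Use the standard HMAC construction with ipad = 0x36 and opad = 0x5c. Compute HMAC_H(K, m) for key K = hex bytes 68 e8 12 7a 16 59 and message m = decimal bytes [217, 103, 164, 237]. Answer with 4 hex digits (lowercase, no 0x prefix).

3217

Key hex bytes 68 e8 12 7a 16 59 is 6 bytes > B = 3, so hash it first: H(key) = 90 bb, then zero-pad to 3 bytes: K' = 90 bb 00.
K' ⊕ ipad = a6 8d 36.  K' ⊕ opad = cc e7 5c.
Inner input = (K'⊕ipad) ∥ m = a6 8d 36 ∥ d9 67 a4 ed.
Inner hash: even-index sum = 560 mod 256 = 48; odd-index sum = 522 mod 256 = 10 → 30 0a.
Outer input = (K'⊕opad) ∥ inner = cc e7 5c ∥ 30 0a.
Outer hash (tag): even-index sum = 306 mod 256 = 50; odd-index sum = 279 mod 256 = 23 → 32 17.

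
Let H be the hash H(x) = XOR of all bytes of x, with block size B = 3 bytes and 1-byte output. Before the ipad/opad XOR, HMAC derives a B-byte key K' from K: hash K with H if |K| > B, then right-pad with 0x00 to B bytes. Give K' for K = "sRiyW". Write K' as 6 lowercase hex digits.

|K| = 5 > B = 3, so first hash the key.
H(K): XOR 73⊕52⊕69⊕79⊕57 = 66.
Zero-pad H(K) = 66 to 3 bytes: K' = 66 00 00.

660000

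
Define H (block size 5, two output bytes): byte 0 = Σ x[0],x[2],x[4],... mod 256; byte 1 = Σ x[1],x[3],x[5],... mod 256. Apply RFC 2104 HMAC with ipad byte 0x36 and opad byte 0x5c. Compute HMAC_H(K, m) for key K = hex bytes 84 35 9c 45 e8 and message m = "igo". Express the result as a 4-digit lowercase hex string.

9a23

Key hex bytes 84 35 9c 45 e8 is exactly B = 5 bytes: K' = 84 35 9c 45 e8.
K' ⊕ ipad = b2 03 aa 73 de.  K' ⊕ opad = d8 69 c0 19 b4.
Inner input = (K'⊕ipad) ∥ m = b2 03 aa 73 de ∥ 69 67 6f.
Inner hash: even-index sum = 673 mod 256 = 161; odd-index sum = 334 mod 256 = 78 → a1 4e.
Outer input = (K'⊕opad) ∥ inner = d8 69 c0 19 b4 ∥ a1 4e.
Outer hash (tag): even-index sum = 666 mod 256 = 154; odd-index sum = 291 mod 256 = 35 → 9a 23.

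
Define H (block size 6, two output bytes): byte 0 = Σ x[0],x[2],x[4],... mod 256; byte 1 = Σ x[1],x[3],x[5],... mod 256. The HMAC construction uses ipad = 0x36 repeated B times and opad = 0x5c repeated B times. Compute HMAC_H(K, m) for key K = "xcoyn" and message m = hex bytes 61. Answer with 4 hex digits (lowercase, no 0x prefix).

e99a

Key "xcoyn" = 78 63 6f 79 6e is 5 bytes ≤ B = 6; zero-pad to 6 bytes: K' = 78 63 6f 79 6e 00.
K' ⊕ ipad = 4e 55 59 4f 58 36.  K' ⊕ opad = 24 3f 33 25 32 5c.
Inner input = (K'⊕ipad) ∥ m = 4e 55 59 4f 58 36 ∥ 61.
Inner hash: even-index sum = 352 mod 256 = 96; odd-index sum = 218 mod 256 = 218 → 60 da.
Outer input = (K'⊕opad) ∥ inner = 24 3f 33 25 32 5c ∥ 60 da.
Outer hash (tag): even-index sum = 233 mod 256 = 233; odd-index sum = 410 mod 256 = 154 → e9 9a.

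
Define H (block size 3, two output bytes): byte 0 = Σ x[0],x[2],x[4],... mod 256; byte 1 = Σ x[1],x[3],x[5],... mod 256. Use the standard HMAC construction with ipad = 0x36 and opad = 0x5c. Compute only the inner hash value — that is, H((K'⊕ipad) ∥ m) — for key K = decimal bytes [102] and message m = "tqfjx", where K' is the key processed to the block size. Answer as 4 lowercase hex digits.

Key decimal bytes [102] = 66 is 1 byte ≤ B = 3; zero-pad to 3 bytes: K' = 66 00 00.
K' ⊕ ipad = 50 36 36.
Inner input = 50 36 36 ∥ 74 71 66 6a 78.
Inner hash: even-index sum = 353 mod 256 = 97; odd-index sum = 392 mod 256 = 136 → 61 88.

6188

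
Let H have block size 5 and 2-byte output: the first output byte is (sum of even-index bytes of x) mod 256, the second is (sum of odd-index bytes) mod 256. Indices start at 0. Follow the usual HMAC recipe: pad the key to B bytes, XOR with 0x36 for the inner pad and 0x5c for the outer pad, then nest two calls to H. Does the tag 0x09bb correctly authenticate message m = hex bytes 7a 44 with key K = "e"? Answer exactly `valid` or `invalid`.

Key "e" = 65 is 1 byte ≤ B = 5; zero-pad to 5 bytes: K' = 65 00 00 00 00.
K' ⊕ ipad = 53 36 36 36 36; K' ⊕ opad = 39 5c 5c 5c 5c.
Inner hash: even-index sum = 259 mod 256 = 3; odd-index sum = 230 mod 256 = 230 → 03 e6.
Outer hash (recomputed tag): even-index sum = 471 mod 256 = 215; odd-index sum = 187 mod 256 = 187 → d7 bb.
Recomputed tag = d7bb; claimed = 09bb → mismatch.

invalid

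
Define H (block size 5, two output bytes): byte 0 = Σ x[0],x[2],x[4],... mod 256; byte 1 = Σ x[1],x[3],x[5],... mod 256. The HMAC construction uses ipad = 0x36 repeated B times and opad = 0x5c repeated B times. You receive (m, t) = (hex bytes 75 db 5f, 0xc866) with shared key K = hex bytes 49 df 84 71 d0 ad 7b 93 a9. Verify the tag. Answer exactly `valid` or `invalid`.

Key hex bytes 49 df 84 71 d0 ad 7b 93 a9 is 9 bytes > B = 5, so hash it first: H(key) = c1 90, then zero-pad to 5 bytes: K' = c1 90 00 00 00.
K' ⊕ ipad = f7 a6 36 36 36; K' ⊕ opad = 9d cc 5c 5c 5c.
Inner hash: even-index sum = 574 mod 256 = 62; odd-index sum = 432 mod 256 = 176 → 3e b0.
Outer hash (recomputed tag): even-index sum = 517 mod 256 = 5; odd-index sum = 358 mod 256 = 102 → 05 66.
Recomputed tag = 0566; claimed = c866 → mismatch.

invalid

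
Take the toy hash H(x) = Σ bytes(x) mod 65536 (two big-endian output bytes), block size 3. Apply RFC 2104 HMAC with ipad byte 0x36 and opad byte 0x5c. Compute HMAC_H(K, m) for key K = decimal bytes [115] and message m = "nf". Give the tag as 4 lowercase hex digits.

Key decimal bytes [115] = 73 is 1 byte ≤ B = 3; zero-pad to 3 bytes: K' = 73 00 00.
K' ⊕ ipad = 45 36 36.  K' ⊕ opad = 2f 5c 5c.
Inner input = (K'⊕ipad) ∥ m = 45 36 36 ∥ 6e 66.
Inner hash: sum = 69+54+54+110+102 = 389 → 01 85.
Outer input = (K'⊕opad) ∥ inner = 2f 5c 5c ∥ 01 85.
Outer hash (tag): sum = 47+92+92+1+133 = 365 → 01 6d.

016d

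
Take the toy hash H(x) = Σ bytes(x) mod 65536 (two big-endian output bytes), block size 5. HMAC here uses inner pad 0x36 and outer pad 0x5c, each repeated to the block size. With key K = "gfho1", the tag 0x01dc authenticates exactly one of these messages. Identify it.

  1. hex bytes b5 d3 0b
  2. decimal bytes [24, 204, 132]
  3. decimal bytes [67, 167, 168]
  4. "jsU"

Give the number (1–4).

Key "gfho1" = 67 66 68 6f 31 is exactly B = 5 bytes: K' = 67 66 68 6f 31.
K' ⊕ ipad = 51 50 5e 59 07; K' ⊕ opad = 3b 3a 34 33 6d.
m1: inner = H(51 50 5e 59 07 b5 d3 0b) = 02 f2; tag = H(3b 3a 34 33 6d 02 f2) = 023d
m2: inner = H(51 50 5e 59 07 18 cc 84) = 02 c7; tag = H(3b 3a 34 33 6d 02 c7) = 0212
m3: inner = H(51 50 5e 59 07 43 a7 a8) = 02 f1; tag = H(3b 3a 34 33 6d 02 f1) = 023c
m4: inner = H(51 50 5e 59 07 6a 73 55) = 02 91; tag = H(3b 3a 34 33 6d 02 91) = 01dc ← matches

4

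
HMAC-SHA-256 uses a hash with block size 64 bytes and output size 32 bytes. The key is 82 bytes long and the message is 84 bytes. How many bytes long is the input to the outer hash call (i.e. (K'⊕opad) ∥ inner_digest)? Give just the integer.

96

Key is 82 > 64 bytes, so it is hashed to 32 bytes then zero-padded to 64: |K'| = 64.
Outer input = (K'⊕opad) ∥ H(inner) → 64 + 32 = 96 bytes.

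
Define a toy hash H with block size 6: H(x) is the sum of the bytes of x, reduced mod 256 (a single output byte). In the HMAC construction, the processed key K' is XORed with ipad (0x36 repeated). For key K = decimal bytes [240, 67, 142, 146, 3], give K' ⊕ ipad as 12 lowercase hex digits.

c675b8a43536

Key decimal bytes [240, 67, 142, 146, 3] = f0 43 8e 92 03 is 5 bytes ≤ B = 6; zero-pad to 6 bytes: K' = f0 43 8e 92 03 00.
XOR each byte with 0x36: f0⊕36=c6, 43⊕36=75, 8e⊕36=b8, 92⊕36=a4, 03⊕36=35, 00⊕36=36.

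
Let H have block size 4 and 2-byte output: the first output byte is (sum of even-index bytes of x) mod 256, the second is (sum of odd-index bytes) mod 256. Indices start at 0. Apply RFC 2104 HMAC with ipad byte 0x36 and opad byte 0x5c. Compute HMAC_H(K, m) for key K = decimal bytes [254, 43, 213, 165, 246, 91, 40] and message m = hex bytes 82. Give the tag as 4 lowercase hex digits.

Key decimal bytes [254, 43, 213, 165, 246, 91, 40] = fe 2b d5 a5 f6 5b 28 is 7 bytes > B = 4, so hash it first: H(key) = f1 2b, then zero-pad to 4 bytes: K' = f1 2b 00 00.
K' ⊕ ipad = c7 1d 36 36.  K' ⊕ opad = ad 77 5c 5c.
Inner input = (K'⊕ipad) ∥ m = c7 1d 36 36 ∥ 82.
Inner hash: even-index sum = 383 mod 256 = 127; odd-index sum = 83 mod 256 = 83 → 7f 53.
Outer input = (K'⊕opad) ∥ inner = ad 77 5c 5c ∥ 7f 53.
Outer hash (tag): even-index sum = 392 mod 256 = 136; odd-index sum = 294 mod 256 = 38 → 88 26.

8826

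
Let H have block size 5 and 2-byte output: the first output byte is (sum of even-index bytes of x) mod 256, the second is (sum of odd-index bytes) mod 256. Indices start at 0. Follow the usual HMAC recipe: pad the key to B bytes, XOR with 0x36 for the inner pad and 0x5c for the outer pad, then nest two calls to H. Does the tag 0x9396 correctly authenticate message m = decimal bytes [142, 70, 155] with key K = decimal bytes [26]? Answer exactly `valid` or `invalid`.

Key decimal bytes [26] = 1a is 1 byte ≤ B = 5; zero-pad to 5 bytes: K' = 1a 00 00 00 00.
K' ⊕ ipad = 2c 36 36 36 36; K' ⊕ opad = 46 5c 5c 5c 5c.
Inner hash: even-index sum = 222 mod 256 = 222; odd-index sum = 405 mod 256 = 149 → de 95.
Outer hash (recomputed tag): even-index sum = 403 mod 256 = 147; odd-index sum = 406 mod 256 = 150 → 93 96.
Recomputed tag = 9396; claimed = 9396 → match.

valid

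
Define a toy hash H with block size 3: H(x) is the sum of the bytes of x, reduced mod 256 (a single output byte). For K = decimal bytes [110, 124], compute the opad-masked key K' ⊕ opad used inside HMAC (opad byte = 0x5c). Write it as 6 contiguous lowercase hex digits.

32205c

Key decimal bytes [110, 124] = 6e 7c is 2 bytes ≤ B = 3; zero-pad to 3 bytes: K' = 6e 7c 00.
XOR each byte with 0x5c: 6e⊕5c=32, 7c⊕5c=20, 00⊕5c=5c.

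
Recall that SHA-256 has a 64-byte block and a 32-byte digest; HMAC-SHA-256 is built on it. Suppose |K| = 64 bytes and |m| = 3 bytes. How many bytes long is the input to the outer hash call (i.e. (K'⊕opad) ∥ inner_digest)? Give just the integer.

Key is 64 ≤ 64 bytes, zero-padded: |K'| = 64.
Outer input = (K'⊕opad) ∥ H(inner) → 64 + 32 = 96 bytes.

96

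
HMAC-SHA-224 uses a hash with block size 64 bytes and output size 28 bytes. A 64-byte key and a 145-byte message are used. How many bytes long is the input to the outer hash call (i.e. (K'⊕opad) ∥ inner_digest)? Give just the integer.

Key is 64 ≤ 64 bytes, zero-padded: |K'| = 64.
Outer input = (K'⊕opad) ∥ H(inner) → 64 + 28 = 92 bytes.

92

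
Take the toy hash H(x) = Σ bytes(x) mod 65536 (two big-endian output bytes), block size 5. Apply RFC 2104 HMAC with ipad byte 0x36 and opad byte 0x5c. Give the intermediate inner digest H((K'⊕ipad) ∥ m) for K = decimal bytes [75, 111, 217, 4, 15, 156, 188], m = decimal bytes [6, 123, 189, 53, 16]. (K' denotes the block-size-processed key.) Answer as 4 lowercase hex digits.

0321

Key decimal bytes [75, 111, 217, 4, 15, 156, 188] = 4b 6f d9 04 0f 9c bc is 7 bytes > B = 5, so hash it first: H(key) = 02 fe, then zero-pad to 5 bytes: K' = 02 fe 00 00 00.
K' ⊕ ipad = 34 c8 36 36 36.
Inner input = 34 c8 36 36 36 ∥ 06 7b bd 35 10.
Inner hash: sum = 52+200+54+54+54+6+123+189+53+16 = 801 → 03 21.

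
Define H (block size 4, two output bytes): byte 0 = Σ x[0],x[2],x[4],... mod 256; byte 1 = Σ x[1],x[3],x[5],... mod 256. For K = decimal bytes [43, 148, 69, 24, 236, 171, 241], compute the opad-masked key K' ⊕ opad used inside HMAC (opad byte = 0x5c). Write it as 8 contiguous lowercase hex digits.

Key decimal bytes [43, 148, 69, 24, 236, 171, 241] = 2b 94 45 18 ec ab f1 is 7 bytes > B = 4, so hash it first: H(key) = 4d 57, then zero-pad to 4 bytes: K' = 4d 57 00 00.
XOR each byte with 0x5c: 4d⊕5c=11, 57⊕5c=0b, 00⊕5c=5c, 00⊕5c=5c.

110b5c5c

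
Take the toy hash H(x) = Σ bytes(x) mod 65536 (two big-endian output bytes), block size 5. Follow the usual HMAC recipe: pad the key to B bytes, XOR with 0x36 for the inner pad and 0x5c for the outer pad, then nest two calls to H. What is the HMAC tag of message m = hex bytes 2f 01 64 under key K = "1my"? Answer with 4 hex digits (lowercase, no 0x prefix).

022d

Key "1my" = 31 6d 79 is 3 bytes ≤ B = 5; zero-pad to 5 bytes: K' = 31 6d 79 00 00.
K' ⊕ ipad = 07 5b 4f 36 36.  K' ⊕ opad = 6d 31 25 5c 5c.
Inner input = (K'⊕ipad) ∥ m = 07 5b 4f 36 36 ∥ 2f 01 64.
Inner hash: sum = 7+91+79+54+54+47+1+100 = 433 → 01 b1.
Outer input = (K'⊕opad) ∥ inner = 6d 31 25 5c 5c ∥ 01 b1.
Outer hash (tag): sum = 109+49+37+92+92+1+177 = 557 → 02 2d.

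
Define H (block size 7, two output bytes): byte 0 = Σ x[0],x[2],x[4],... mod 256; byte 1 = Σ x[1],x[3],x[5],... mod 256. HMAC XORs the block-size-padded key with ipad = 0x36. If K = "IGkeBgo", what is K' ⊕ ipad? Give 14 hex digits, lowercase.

7f715d53745159

Key "IGkeBgo" = 49 47 6b 65 42 67 6f is exactly B = 7 bytes: K' = 49 47 6b 65 42 67 6f.
XOR each byte with 0x36: 49⊕36=7f, 47⊕36=71, 6b⊕36=5d, 65⊕36=53, 42⊕36=74, 67⊕36=51, 6f⊕36=59.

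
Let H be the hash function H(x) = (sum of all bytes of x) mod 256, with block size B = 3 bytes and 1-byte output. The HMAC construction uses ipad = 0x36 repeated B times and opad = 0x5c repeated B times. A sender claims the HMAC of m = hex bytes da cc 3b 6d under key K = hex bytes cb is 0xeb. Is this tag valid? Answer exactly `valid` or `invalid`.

invalid

Key hex bytes cb is 1 byte ≤ B = 3; zero-pad to 3 bytes: K' = cb 00 00.
K' ⊕ ipad = fd 36 36; K' ⊕ opad = 97 5c 5c.
Inner hash: sum = 253+54+54+218+204+59+109 = 951; mod 256 = 183 → b7.
Outer hash (recomputed tag): sum = 151+92+92+183 = 518; mod 256 = 6 → 06.
Recomputed tag = 06; claimed = eb → mismatch.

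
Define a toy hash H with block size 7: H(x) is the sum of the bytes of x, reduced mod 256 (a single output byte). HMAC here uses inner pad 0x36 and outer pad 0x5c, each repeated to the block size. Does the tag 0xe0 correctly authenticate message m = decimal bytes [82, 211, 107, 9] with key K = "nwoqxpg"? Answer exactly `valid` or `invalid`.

invalid

Key "nwoqxpg" = 6e 77 6f 71 78 70 67 is exactly B = 7 bytes: K' = 6e 77 6f 71 78 70 67.
K' ⊕ ipad = 58 41 59 47 4e 46 51; K' ⊕ opad = 32 2b 33 2d 24 2c 3b.
Inner hash: sum = 88+65+89+71+78+70+81+82+211+107+9 = 951; mod 256 = 183 → b7.
Outer hash (recomputed tag): sum = 50+43+51+45+36+44+59+183 = 511; mod 256 = 255 → ff.
Recomputed tag = ff; claimed = e0 → mismatch.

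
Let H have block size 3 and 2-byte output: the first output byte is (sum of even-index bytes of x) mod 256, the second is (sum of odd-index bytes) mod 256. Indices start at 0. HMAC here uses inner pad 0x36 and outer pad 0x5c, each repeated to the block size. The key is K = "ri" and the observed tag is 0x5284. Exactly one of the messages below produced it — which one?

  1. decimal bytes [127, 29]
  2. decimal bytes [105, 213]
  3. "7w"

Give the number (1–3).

Key "ri" = 72 69 is 2 bytes ≤ B = 3; zero-pad to 3 bytes: K' = 72 69 00.
K' ⊕ ipad = 44 5f 36; K' ⊕ opad = 2e 35 5c.
m1: inner = H(44 5f 36 7f 1d) = 97 de; tag = H(2e 35 5c 97 de) = 68cc
m2: inner = H(44 5f 36 69 d5) = 4f c8; tag = H(2e 35 5c 4f c8) = 5284 ← matches
m3: inner = H(44 5f 36 37 77) = f1 96; tag = H(2e 35 5c f1 96) = 2026

2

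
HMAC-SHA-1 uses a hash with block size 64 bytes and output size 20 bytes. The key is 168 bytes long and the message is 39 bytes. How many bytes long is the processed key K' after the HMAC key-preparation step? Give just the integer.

Key is 168 > 64 bytes, so it is hashed to 20 bytes then zero-padded to 64: |K'| = 64.

64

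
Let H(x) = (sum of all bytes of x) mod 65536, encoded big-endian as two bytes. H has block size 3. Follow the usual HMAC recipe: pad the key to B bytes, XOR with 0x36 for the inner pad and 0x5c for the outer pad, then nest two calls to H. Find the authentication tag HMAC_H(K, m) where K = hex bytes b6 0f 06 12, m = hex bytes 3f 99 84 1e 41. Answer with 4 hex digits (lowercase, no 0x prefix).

014e

Key hex bytes b6 0f 06 12 is 4 bytes > B = 3, so hash it first: H(key) = 00 dd, then zero-pad to 3 bytes: K' = 00 dd 00.
K' ⊕ ipad = 36 eb 36.  K' ⊕ opad = 5c 81 5c.
Inner input = (K'⊕ipad) ∥ m = 36 eb 36 ∥ 3f 99 84 1e 41.
Inner hash: sum = 54+235+54+63+153+132+30+65 = 786 → 03 12.
Outer input = (K'⊕opad) ∥ inner = 5c 81 5c ∥ 03 12.
Outer hash (tag): sum = 92+129+92+3+18 = 334 → 01 4e.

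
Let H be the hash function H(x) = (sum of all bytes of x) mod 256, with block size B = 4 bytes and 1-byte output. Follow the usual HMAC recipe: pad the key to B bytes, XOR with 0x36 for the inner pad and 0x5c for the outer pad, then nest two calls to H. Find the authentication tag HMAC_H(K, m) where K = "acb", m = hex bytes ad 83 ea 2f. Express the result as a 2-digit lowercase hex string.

Key "acb" = 61 63 62 is 3 bytes ≤ B = 4; zero-pad to 4 bytes: K' = 61 63 62 00.
K' ⊕ ipad = 57 55 54 36.  K' ⊕ opad = 3d 3f 3e 5c.
Inner input = (K'⊕ipad) ∥ m = 57 55 54 36 ∥ ad 83 ea 2f.
Inner hash: sum = 87+85+84+54+173+131+234+47 = 895; mod 256 = 127 → 7f.
Outer input = (K'⊕opad) ∥ inner = 3d 3f 3e 5c ∥ 7f.
Outer hash (tag): sum = 61+63+62+92+127 = 405; mod 256 = 149 → 95.

95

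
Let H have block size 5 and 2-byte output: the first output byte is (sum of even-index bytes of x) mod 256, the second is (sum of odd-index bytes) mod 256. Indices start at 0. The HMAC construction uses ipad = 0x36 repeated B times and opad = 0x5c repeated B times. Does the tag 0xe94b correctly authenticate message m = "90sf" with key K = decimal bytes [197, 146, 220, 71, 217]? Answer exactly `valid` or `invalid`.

invalid

Key decimal bytes [197, 146, 220, 71, 217] = c5 92 dc 47 d9 is exactly B = 5 bytes: K' = c5 92 dc 47 d9.
K' ⊕ ipad = f3 a4 ea 71 ef; K' ⊕ opad = 99 ce 80 1b 85.
Inner hash: even-index sum = 866 mod 256 = 98; odd-index sum = 449 mod 256 = 193 → 62 c1.
Outer hash (recomputed tag): even-index sum = 607 mod 256 = 95; odd-index sum = 331 mod 256 = 75 → 5f 4b.
Recomputed tag = 5f4b; claimed = e94b → mismatch.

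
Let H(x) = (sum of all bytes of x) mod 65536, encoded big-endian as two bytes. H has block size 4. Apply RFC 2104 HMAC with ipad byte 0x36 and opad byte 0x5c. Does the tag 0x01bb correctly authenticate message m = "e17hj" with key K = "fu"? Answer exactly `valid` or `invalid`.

valid

Key "fu" = 66 75 is 2 bytes ≤ B = 4; zero-pad to 4 bytes: K' = 66 75 00 00.
K' ⊕ ipad = 50 43 36 36; K' ⊕ opad = 3a 29 5c 5c.
Inner hash: sum = 80+67+54+54+101+49+55+104+106 = 670 → 02 9e.
Outer hash (recomputed tag): sum = 58+41+92+92+2+158 = 443 → 01 bb.
Recomputed tag = 01bb; claimed = 01bb → match.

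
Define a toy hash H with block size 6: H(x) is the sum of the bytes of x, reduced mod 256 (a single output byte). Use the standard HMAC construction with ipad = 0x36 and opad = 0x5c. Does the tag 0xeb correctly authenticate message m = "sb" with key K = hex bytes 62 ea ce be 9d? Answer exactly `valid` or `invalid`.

Key hex bytes 62 ea ce be 9d is 5 bytes ≤ B = 6; zero-pad to 6 bytes: K' = 62 ea ce be 9d 00.
K' ⊕ ipad = 54 dc f8 88 ab 36; K' ⊕ opad = 3e b6 92 e2 c1 5c.
Inner hash: sum = 84+220+248+136+171+54+115+98 = 1126; mod 256 = 102 → 66.
Outer hash (recomputed tag): sum = 62+182+146+226+193+92+102 = 1003; mod 256 = 235 → eb.
Recomputed tag = eb; claimed = eb → match.

valid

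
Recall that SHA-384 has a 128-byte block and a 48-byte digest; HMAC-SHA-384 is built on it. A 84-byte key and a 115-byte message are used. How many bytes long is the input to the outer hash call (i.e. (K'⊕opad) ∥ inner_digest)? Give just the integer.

176

Key is 84 ≤ 128 bytes, zero-padded: |K'| = 128.
Outer input = (K'⊕opad) ∥ H(inner) → 128 + 48 = 176 bytes.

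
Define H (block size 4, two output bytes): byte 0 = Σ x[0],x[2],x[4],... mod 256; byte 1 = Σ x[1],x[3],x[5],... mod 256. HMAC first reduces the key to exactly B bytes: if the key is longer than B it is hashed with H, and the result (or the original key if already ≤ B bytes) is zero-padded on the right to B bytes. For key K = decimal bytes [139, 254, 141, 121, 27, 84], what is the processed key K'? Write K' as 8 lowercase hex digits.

|K| = 6 > B = 4, so first hash the key.
H(K): even-index sum = 307 mod 256 = 51; odd-index sum = 459 mod 256 = 203 → 33 cb.
Zero-pad H(K) = 33 cb to 4 bytes: K' = 33 cb 00 00.

33cb0000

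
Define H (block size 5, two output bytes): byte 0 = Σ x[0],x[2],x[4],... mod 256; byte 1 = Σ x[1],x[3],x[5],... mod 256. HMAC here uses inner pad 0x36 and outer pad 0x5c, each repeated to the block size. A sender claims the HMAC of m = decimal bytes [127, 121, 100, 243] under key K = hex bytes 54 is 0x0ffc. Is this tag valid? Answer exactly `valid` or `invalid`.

invalid

Key hex bytes 54 is 1 byte ≤ B = 5; zero-pad to 5 bytes: K' = 54 00 00 00 00.
K' ⊕ ipad = 62 36 36 36 36; K' ⊕ opad = 08 5c 5c 5c 5c.
Inner hash: even-index sum = 570 mod 256 = 58; odd-index sum = 335 mod 256 = 79 → 3a 4f.
Outer hash (recomputed tag): even-index sum = 271 mod 256 = 15; odd-index sum = 242 mod 256 = 242 → 0f f2.
Recomputed tag = 0ff2; claimed = 0ffc → mismatch.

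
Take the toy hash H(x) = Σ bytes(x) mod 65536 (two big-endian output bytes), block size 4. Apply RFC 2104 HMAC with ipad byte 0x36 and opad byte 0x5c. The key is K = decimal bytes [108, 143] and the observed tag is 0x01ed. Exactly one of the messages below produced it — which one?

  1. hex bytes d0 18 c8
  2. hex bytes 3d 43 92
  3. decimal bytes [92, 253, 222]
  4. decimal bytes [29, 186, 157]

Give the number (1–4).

Key decimal bytes [108, 143] = 6c 8f is 2 bytes ≤ B = 4; zero-pad to 4 bytes: K' = 6c 8f 00 00.
K' ⊕ ipad = 5a b9 36 36; K' ⊕ opad = 30 d3 5c 5c.
m1: inner = H(5a b9 36 36 d0 18 c8) = 03 2f; tag = H(30 d3 5c 5c 03 2f) = 01ed ← matches
m2: inner = H(5a b9 36 36 3d 43 92) = 02 91; tag = H(30 d3 5c 5c 02 91) = 024e
m3: inner = H(5a b9 36 36 5c fd de) = 03 b6; tag = H(30 d3 5c 5c 03 b6) = 0274
m4: inner = H(5a b9 36 36 1d ba 9d) = 02 f3; tag = H(30 d3 5c 5c 02 f3) = 02b0

1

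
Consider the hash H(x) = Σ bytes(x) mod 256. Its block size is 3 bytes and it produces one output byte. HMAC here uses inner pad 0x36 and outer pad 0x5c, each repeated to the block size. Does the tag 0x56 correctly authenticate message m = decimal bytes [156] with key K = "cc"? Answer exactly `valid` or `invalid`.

Key "cc" = 63 63 is 2 bytes ≤ B = 3; zero-pad to 3 bytes: K' = 63 63 00.
K' ⊕ ipad = 55 55 36; K' ⊕ opad = 3f 3f 5c.
Inner hash: sum = 85+85+54+156 = 380; mod 256 = 124 → 7c.
Outer hash (recomputed tag): sum = 63+63+92+124 = 342; mod 256 = 86 → 56.
Recomputed tag = 56; claimed = 56 → match.

valid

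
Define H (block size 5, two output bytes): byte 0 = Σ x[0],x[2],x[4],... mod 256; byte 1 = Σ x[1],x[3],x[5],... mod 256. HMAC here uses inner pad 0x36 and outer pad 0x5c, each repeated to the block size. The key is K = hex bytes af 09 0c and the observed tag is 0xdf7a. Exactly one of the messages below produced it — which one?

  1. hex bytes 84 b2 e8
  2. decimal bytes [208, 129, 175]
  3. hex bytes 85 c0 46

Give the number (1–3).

3

Key hex bytes af 09 0c is 3 bytes ≤ B = 5; zero-pad to 5 bytes: K' = af 09 0c 00 00.
K' ⊕ ipad = 99 3f 3a 36 36; K' ⊕ opad = f3 55 50 5c 5c.
m1: inner = H(99 3f 3a 36 36 84 b2 e8) = bb e1; tag = H(f3 55 50 5c 5c bb e1) = 806c
m2: inner = H(99 3f 3a 36 36 d0 81 af) = 8a f4; tag = H(f3 55 50 5c 5c 8a f4) = 933b
m3: inner = H(99 3f 3a 36 36 85 c0 46) = c9 40; tag = H(f3 55 50 5c 5c c9 40) = df7a ← matches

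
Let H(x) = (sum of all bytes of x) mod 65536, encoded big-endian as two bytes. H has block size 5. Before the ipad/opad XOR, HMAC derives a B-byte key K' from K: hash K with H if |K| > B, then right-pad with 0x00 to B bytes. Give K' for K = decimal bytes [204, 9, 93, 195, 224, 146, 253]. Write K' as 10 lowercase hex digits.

|K| = 7 > B = 5, so first hash the key.
H(K): sum = 204+9+93+195+224+146+253 = 1124 → 04 64.
Zero-pad H(K) = 04 64 to 5 bytes: K' = 04 64 00 00 00.

0464000000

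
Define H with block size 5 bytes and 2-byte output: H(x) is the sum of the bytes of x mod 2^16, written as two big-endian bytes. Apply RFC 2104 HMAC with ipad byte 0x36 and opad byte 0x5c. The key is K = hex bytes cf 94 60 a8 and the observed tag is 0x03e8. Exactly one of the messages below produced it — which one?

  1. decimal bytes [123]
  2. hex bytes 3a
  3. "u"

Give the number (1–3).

2

Key hex bytes cf 94 60 a8 is 4 bytes ≤ B = 5; zero-pad to 5 bytes: K' = cf 94 60 a8 00.
K' ⊕ ipad = f9 a2 56 9e 36; K' ⊕ opad = 93 c8 3c f4 5c.
m1: inner = H(f9 a2 56 9e 36 7b) = 03 40; tag = H(93 c8 3c f4 5c 03 40) = 032a
m2: inner = H(f9 a2 56 9e 36 3a) = 02 ff; tag = H(93 c8 3c f4 5c 02 ff) = 03e8 ← matches
m3: inner = H(f9 a2 56 9e 36 75) = 03 3a; tag = H(93 c8 3c f4 5c 03 3a) = 0324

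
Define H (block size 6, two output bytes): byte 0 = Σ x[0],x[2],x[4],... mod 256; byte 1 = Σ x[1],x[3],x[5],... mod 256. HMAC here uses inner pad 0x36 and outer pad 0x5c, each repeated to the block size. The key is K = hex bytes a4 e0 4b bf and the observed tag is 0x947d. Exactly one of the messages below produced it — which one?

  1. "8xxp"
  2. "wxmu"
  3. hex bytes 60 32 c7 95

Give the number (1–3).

2

Key hex bytes a4 e0 4b bf is 4 bytes ≤ B = 6; zero-pad to 6 bytes: K' = a4 e0 4b bf 00 00.
K' ⊕ ipad = 92 d6 7d 89 36 36; K' ⊕ opad = f8 bc 17 e3 5c 5c.
m1: inner = H(92 d6 7d 89 36 36 38 78 78 70) = f5 7d; tag = H(f8 bc 17 e3 5c 5c f5 7d) = 6078
m2: inner = H(92 d6 7d 89 36 36 77 78 6d 75) = 29 82; tag = H(f8 bc 17 e3 5c 5c 29 82) = 947d ← matches
m3: inner = H(92 d6 7d 89 36 36 60 32 c7 95) = 6c 5c; tag = H(f8 bc 17 e3 5c 5c 6c 5c) = d757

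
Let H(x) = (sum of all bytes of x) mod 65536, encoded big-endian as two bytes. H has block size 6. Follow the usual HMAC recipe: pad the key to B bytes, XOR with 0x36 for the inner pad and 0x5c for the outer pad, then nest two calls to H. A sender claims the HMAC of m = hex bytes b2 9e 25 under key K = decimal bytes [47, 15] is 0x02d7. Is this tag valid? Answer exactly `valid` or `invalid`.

valid

Key decimal bytes [47, 15] = 2f 0f is 2 bytes ≤ B = 6; zero-pad to 6 bytes: K' = 2f 0f 00 00 00 00.
K' ⊕ ipad = 19 39 36 36 36 36; K' ⊕ opad = 73 53 5c 5c 5c 5c.
Inner hash: sum = 25+57+54+54+54+54+178+158+37 = 671 → 02 9f.
Outer hash (recomputed tag): sum = 115+83+92+92+92+92+2+159 = 727 → 02 d7.
Recomputed tag = 02d7; claimed = 02d7 → match.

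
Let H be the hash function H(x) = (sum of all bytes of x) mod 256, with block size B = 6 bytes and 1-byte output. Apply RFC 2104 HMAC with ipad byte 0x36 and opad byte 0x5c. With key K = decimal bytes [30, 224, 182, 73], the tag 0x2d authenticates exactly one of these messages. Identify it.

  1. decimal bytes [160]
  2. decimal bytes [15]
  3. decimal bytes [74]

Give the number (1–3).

2

Key decimal bytes [30, 224, 182, 73] = 1e e0 b6 49 is 4 bytes ≤ B = 6; zero-pad to 6 bytes: K' = 1e e0 b6 49 00 00.
K' ⊕ ipad = 28 d6 80 7f 36 36; K' ⊕ opad = 42 bc ea 15 5c 5c.
m1: inner = H(28 d6 80 7f 36 36 a0) = 09; tag = H(42 bc ea 15 5c 5c 09) = be
m2: inner = H(28 d6 80 7f 36 36 0f) = 78; tag = H(42 bc ea 15 5c 5c 78) = 2d ← matches
m3: inner = H(28 d6 80 7f 36 36 4a) = b3; tag = H(42 bc ea 15 5c 5c b3) = 68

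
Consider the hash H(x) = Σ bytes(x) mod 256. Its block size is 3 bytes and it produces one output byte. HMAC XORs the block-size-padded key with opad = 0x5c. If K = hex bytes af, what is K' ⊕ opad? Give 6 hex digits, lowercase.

f35c5c

Key hex bytes af is 1 byte ≤ B = 3; zero-pad to 3 bytes: K' = af 00 00.
XOR each byte with 0x5c: af⊕5c=f3, 00⊕5c=5c, 00⊕5c=5c.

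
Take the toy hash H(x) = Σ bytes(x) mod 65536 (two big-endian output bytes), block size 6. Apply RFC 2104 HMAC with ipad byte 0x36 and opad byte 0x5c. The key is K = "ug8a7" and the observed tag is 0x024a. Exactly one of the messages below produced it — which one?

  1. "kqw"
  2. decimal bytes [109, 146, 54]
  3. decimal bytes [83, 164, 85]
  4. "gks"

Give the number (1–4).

3

Key "ug8a7" = 75 67 38 61 37 is 5 bytes ≤ B = 6; zero-pad to 6 bytes: K' = 75 67 38 61 37 00.
K' ⊕ ipad = 43 51 0e 57 01 36; K' ⊕ opad = 29 3b 64 3d 6b 5c.
m1: inner = H(43 51 0e 57 01 36 6b 71 77) = 02 83; tag = H(29 3b 64 3d 6b 5c 02 83) = 0251
m2: inner = H(43 51 0e 57 01 36 6d 92 36) = 02 65; tag = H(29 3b 64 3d 6b 5c 02 65) = 0233
m3: inner = H(43 51 0e 57 01 36 53 a4 55) = 02 7c; tag = H(29 3b 64 3d 6b 5c 02 7c) = 024a ← matches
m4: inner = H(43 51 0e 57 01 36 67 6b 73) = 02 75; tag = H(29 3b 64 3d 6b 5c 02 75) = 0243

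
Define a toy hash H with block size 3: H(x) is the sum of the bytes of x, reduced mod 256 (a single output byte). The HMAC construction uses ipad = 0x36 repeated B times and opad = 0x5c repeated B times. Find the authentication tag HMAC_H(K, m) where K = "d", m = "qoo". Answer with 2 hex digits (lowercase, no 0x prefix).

Key "d" = 64 is 1 byte ≤ B = 3; zero-pad to 3 bytes: K' = 64 00 00.
K' ⊕ ipad = 52 36 36.  K' ⊕ opad = 38 5c 5c.
Inner input = (K'⊕ipad) ∥ m = 52 36 36 ∥ 71 6f 6f.
Inner hash: sum = 82+54+54+113+111+111 = 525; mod 256 = 13 → 0d.
Outer input = (K'⊕opad) ∥ inner = 38 5c 5c ∥ 0d.
Outer hash (tag): sum = 56+92+92+13 = 253 → fd.

fd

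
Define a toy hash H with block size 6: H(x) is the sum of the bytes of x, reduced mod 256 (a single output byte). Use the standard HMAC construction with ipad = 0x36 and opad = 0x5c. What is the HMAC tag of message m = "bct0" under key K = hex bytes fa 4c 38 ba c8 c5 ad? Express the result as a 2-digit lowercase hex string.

b5

Key hex bytes fa 4c 38 ba c8 c5 ad is 7 bytes > B = 6, so hash it first: H(key) = 72, then zero-pad to 6 bytes: K' = 72 00 00 00 00 00.
K' ⊕ ipad = 44 36 36 36 36 36.  K' ⊕ opad = 2e 5c 5c 5c 5c 5c.
Inner input = (K'⊕ipad) ∥ m = 44 36 36 36 36 36 ∥ 62 63 74 30.
Inner hash: sum = 68+54+54+54+54+54+98+99+116+48 = 699; mod 256 = 187 → bb.
Outer input = (K'⊕opad) ∥ inner = 2e 5c 5c 5c 5c 5c ∥ bb.
Outer hash (tag): sum = 46+92+92+92+92+92+187 = 693; mod 256 = 181 → b5.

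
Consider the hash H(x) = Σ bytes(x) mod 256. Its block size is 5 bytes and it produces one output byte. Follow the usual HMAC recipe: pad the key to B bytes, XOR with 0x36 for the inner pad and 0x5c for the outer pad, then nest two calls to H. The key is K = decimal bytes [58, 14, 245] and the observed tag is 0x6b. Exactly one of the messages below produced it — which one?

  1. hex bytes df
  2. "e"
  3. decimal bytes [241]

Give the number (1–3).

Key decimal bytes [58, 14, 245] = 3a 0e f5 is 3 bytes ≤ B = 5; zero-pad to 5 bytes: K' = 3a 0e f5 00 00.
K' ⊕ ipad = 0c 38 c3 36 36; K' ⊕ opad = 66 52 a9 5c 5c.
m1: inner = H(0c 38 c3 36 36 df) = 52; tag = H(66 52 a9 5c 5c 52) = 6b ← matches
m2: inner = H(0c 38 c3 36 36 65) = d8; tag = H(66 52 a9 5c 5c d8) = f1
m3: inner = H(0c 38 c3 36 36 f1) = 64; tag = H(66 52 a9 5c 5c 64) = 7d

1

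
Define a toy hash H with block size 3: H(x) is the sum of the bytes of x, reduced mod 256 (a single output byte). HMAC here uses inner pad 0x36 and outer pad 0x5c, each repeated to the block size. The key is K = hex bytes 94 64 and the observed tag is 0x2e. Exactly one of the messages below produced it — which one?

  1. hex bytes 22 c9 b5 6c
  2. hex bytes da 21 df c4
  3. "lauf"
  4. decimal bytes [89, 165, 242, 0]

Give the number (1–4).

Key hex bytes 94 64 is 2 bytes ≤ B = 3; zero-pad to 3 bytes: K' = 94 64 00.
K' ⊕ ipad = a2 52 36; K' ⊕ opad = c8 38 5c.
m1: inner = H(a2 52 36 22 c9 b5 6c) = 36; tag = H(c8 38 5c 36) = 92
m2: inner = H(a2 52 36 da 21 df c4) = c8; tag = H(c8 38 5c c8) = 24
m3: inner = H(a2 52 36 6c 61 75 66) = d2; tag = H(c8 38 5c d2) = 2e ← matches
m4: inner = H(a2 52 36 59 a5 f2 00) = 1a; tag = H(c8 38 5c 1a) = 76

3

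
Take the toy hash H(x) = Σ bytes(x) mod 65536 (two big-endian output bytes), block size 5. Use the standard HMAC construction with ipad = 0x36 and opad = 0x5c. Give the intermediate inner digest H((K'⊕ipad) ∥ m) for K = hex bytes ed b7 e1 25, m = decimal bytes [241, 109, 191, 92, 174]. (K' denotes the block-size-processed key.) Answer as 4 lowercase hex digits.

05a3

Key hex bytes ed b7 e1 25 is 4 bytes ≤ B = 5; zero-pad to 5 bytes: K' = ed b7 e1 25 00.
K' ⊕ ipad = db 81 d7 13 36.
Inner input = db 81 d7 13 36 ∥ f1 6d bf 5c ae.
Inner hash: sum = 219+129+215+19+54+241+109+191+92+174 = 1443 → 05 a3.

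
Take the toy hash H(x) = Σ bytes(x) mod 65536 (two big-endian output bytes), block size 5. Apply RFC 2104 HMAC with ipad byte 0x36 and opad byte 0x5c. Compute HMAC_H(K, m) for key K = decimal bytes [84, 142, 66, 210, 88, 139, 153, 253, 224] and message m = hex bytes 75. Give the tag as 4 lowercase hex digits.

Key decimal bytes [84, 142, 66, 210, 88, 139, 153, 253, 224] = 54 8e 42 d2 58 8b 99 fd e0 is 9 bytes > B = 5, so hash it first: H(key) = 05 4f, then zero-pad to 5 bytes: K' = 05 4f 00 00 00.
K' ⊕ ipad = 33 79 36 36 36.  K' ⊕ opad = 59 13 5c 5c 5c.
Inner input = (K'⊕ipad) ∥ m = 33 79 36 36 36 ∥ 75.
Inner hash: sum = 51+121+54+54+54+117 = 451 → 01 c3.
Outer input = (K'⊕opad) ∥ inner = 59 13 5c 5c 5c ∥ 01 c3.
Outer hash (tag): sum = 89+19+92+92+92+1+195 = 580 → 02 44.

0244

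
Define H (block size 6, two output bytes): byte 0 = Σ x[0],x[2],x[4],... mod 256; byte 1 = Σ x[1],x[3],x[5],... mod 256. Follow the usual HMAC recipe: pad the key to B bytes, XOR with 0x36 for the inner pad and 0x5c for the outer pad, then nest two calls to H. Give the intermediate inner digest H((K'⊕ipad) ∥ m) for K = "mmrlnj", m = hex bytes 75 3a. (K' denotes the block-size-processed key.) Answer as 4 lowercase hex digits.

6c4b

Key "mmrlnj" = 6d 6d 72 6c 6e 6a is exactly B = 6 bytes: K' = 6d 6d 72 6c 6e 6a.
K' ⊕ ipad = 5b 5b 44 5a 58 5c.
Inner input = 5b 5b 44 5a 58 5c ∥ 75 3a.
Inner hash: even-index sum = 364 mod 256 = 108; odd-index sum = 331 mod 256 = 75 → 6c 4b.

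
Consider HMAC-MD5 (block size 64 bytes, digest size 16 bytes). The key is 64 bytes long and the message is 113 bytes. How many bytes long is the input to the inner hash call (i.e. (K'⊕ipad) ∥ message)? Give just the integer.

177

Key is 64 ≤ 64 bytes, zero-padded: |K'| = 64.
Inner input = (K'⊕ipad) ∥ m → 64 + 113 = 177 bytes.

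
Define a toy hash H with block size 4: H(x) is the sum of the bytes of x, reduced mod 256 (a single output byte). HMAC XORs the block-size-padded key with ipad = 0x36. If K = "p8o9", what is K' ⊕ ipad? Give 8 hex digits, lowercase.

460e590f

Key "p8o9" = 70 38 6f 39 is exactly B = 4 bytes: K' = 70 38 6f 39.
XOR each byte with 0x36: 70⊕36=46, 38⊕36=0e, 6f⊕36=59, 39⊕36=0f.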